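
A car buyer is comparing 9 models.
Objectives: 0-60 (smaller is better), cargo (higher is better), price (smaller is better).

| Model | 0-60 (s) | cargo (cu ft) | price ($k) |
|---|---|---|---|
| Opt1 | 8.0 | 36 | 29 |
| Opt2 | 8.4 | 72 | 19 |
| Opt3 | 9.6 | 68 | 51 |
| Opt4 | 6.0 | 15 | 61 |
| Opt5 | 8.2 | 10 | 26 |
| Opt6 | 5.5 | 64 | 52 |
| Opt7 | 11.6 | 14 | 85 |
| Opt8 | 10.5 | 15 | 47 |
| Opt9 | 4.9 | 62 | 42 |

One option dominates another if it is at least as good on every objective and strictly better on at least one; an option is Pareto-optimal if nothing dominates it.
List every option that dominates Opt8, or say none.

Opt1: 0-60 8.0≤10.5, cargo 36≥15, price 29≤47 — dominates Opt8.
Opt2: 0-60 8.4≤10.5, cargo 72≥15, price 19≤47 — dominates Opt8.
Opt9: 0-60 4.9≤10.5, cargo 62≥15, price 42≤47 — dominates Opt8.
Others (Opt3, Opt4, Opt5, Opt6, Opt7) are each worse than Opt8 on at least one objective.

Opt1, Opt2, Opt9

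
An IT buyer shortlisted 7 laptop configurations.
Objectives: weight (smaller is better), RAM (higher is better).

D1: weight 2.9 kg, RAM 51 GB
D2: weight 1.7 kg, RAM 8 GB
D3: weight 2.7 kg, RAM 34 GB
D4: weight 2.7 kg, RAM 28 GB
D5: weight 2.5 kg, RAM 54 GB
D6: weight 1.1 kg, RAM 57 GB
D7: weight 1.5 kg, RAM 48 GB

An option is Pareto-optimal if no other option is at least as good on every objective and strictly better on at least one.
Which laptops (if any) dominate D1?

D5, D6

D5: weight 2.5≤2.9, RAM 54≥51 — dominates D1.
D6: weight 1.1≤2.9, RAM 57≥51 — dominates D1.
Others (D2, D3, D4, D7) are each worse than D1 on at least one objective.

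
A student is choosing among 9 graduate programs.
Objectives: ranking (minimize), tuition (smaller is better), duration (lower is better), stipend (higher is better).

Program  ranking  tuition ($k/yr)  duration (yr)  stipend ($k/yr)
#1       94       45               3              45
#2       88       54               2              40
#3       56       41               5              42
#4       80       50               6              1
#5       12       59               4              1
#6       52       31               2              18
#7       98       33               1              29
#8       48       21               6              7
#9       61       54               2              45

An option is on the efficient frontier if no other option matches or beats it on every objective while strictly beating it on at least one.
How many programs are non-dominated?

#1: not dominated.
#2: dominated by #9 (ranking 61≤88, tuition 54≤54, duration 2≤2, stipend 45≥40).
#3: not dominated.
#4: dominated by #3 (ranking 56≤80, tuition 41≤50, duration 5≤6, stipend 42≥1).
#5: not dominated (best ranking).
#6: not dominated.
#7: not dominated (best duration).
#8: not dominated (best tuition).
#9: not dominated.
Pareto-optimal: #1, #3, #5, #6, #7, #8, #9 → 7.

7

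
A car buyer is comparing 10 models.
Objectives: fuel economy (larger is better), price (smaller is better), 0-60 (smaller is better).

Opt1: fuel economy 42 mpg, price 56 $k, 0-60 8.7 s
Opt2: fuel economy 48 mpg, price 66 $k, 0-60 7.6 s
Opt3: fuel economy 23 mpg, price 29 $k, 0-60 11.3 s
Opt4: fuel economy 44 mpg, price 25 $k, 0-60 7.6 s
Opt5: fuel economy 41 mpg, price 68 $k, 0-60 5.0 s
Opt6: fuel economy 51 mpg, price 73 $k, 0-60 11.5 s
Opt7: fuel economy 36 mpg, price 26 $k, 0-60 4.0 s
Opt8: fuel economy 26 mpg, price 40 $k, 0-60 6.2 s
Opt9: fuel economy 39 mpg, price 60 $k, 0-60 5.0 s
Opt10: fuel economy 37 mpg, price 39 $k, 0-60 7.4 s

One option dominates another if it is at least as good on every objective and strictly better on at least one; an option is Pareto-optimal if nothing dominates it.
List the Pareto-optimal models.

Opt1: dominated by Opt4 (fuel economy 44≥42, price 25≤56, 0-60 7.6≤8.7).
Opt2: not dominated.
Opt3: dominated by Opt4 (fuel economy 44≥23, price 25≤29, 0-60 7.6≤11.3).
Opt4: not dominated (best price).
Opt5: not dominated.
Opt6: not dominated (best fuel economy).
Opt7: not dominated (best 0-60).
Opt8: dominated by Opt7 (fuel economy 36≥26, price 26≤40, 0-60 4.0≤6.2).
Opt9: not dominated.
Opt10: not dominated.

Opt2, Opt4, Opt5, Opt6, Opt7, Opt9, Opt10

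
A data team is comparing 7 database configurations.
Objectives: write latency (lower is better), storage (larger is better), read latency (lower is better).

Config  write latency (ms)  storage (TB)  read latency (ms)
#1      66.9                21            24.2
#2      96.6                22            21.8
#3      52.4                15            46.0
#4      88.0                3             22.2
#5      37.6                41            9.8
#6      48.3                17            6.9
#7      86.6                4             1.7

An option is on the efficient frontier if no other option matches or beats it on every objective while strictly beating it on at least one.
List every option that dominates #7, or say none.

#1: worse on read latency (24.2 vs 1.7).
#2: worse on write latency (96.6 vs 86.6).
#3: worse on read latency (46.0 vs 1.7).
#4: worse on write latency (88.0 vs 86.6).
#5: worse on read latency (9.8 vs 1.7).
#6: worse on read latency (6.9 vs 1.7).
No option dominates #7.

none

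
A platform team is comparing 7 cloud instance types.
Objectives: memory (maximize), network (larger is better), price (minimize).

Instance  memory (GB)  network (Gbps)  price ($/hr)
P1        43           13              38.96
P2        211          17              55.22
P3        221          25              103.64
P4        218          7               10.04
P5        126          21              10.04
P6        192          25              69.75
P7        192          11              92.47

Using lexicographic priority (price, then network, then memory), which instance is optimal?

First minimize price: best is 10.04, kept {P4, P5}.
Then maximize network: best is 21, kept {P5}.

P5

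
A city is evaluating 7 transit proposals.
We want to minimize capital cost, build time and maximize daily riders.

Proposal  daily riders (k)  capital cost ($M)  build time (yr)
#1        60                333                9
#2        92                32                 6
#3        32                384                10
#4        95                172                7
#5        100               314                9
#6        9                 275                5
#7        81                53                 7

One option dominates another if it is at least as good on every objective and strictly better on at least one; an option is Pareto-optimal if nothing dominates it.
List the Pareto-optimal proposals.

#1: dominated by #2 (daily riders 92≥60, capital cost 32≤333, build time 6≤9).
#2: not dominated (best capital cost).
#3: dominated by #1 (daily riders 60≥32, capital cost 333≤384, build time 9≤10).
#4: not dominated.
#5: not dominated (best daily riders).
#6: not dominated (best build time).
#7: dominated by #2 (daily riders 92≥81, capital cost 32≤53, build time 6≤7).

#2, #4, #5, #6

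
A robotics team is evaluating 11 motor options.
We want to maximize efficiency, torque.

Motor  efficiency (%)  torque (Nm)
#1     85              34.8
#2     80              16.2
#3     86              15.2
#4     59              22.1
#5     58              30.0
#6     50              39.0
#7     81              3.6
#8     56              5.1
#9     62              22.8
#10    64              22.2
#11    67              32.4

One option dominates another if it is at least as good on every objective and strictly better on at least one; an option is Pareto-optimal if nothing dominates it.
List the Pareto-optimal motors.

#1: not dominated.
#2: dominated by #1 (efficiency 85≥80, torque 34.8≥16.2).
#3: not dominated (best efficiency).
#4: dominated by #1 (efficiency 85≥59, torque 34.8≥22.1).
#5: dominated by #1 (efficiency 85≥58, torque 34.8≥30.0).
#6: not dominated (best torque).
#7: dominated by #1 (efficiency 85≥81, torque 34.8≥3.6).
#8: dominated by #1 (efficiency 85≥56, torque 34.8≥5.1).
#9: dominated by #1 (efficiency 85≥62, torque 34.8≥22.8).
#10: dominated by #1 (efficiency 85≥64, torque 34.8≥22.2).
#11: dominated by #1 (efficiency 85≥67, torque 34.8≥32.4).

#1, #3, #6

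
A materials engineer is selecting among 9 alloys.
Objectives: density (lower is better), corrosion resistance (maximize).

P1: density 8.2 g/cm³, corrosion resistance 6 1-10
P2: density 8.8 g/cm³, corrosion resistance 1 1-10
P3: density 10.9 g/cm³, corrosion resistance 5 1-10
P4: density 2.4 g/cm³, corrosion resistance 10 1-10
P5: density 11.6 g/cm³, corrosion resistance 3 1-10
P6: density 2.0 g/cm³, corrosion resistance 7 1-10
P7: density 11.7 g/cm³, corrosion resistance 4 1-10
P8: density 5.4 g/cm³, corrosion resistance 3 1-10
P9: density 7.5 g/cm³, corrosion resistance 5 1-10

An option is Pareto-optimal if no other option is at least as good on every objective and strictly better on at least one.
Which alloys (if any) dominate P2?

P1, P4, P6, P8, P9

P1: density 8.2≤8.8, corrosion resistance 6≥1 — dominates P2.
P4: density 2.4≤8.8, corrosion resistance 10≥1 — dominates P2.
P6: density 2.0≤8.8, corrosion resistance 7≥1 — dominates P2.
P8: density 5.4≤8.8, corrosion resistance 3≥1 — dominates P2.
P9: density 7.5≤8.8, corrosion resistance 5≥1 — dominates P2.
Others (P3, P5, P7) are each worse than P2 on at least one objective.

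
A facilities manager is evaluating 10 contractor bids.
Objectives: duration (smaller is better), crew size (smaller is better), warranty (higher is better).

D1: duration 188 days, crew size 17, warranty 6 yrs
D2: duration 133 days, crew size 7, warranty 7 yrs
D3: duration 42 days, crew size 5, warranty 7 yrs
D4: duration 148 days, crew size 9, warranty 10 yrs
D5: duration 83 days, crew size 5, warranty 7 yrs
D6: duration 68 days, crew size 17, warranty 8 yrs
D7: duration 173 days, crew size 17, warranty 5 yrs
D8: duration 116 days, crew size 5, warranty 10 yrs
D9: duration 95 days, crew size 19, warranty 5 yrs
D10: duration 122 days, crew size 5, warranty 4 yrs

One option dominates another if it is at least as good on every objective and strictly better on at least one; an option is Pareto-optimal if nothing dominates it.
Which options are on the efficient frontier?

D1: dominated by D2 (duration 133≤188, crew size 7≤17, warranty 7≥6).
D2: dominated by D3 (duration 42≤133, crew size 5≤7, warranty 7≥7).
D3: not dominated (best duration).
D4: dominated by D8 (duration 116≤148, crew size 5≤9, warranty 10≥10).
D5: dominated by D3 (duration 42≤83, crew size 5≤5, warranty 7≥7).
D6: not dominated.
D7: dominated by D2 (duration 133≤173, crew size 7≤17, warranty 7≥5).
D8: not dominated.
D9: dominated by D3 (duration 42≤95, crew size 5≤19, warranty 7≥5).
D10: dominated by D3 (duration 42≤122, crew size 5≤5, warranty 7≥4).

D3, D6, D8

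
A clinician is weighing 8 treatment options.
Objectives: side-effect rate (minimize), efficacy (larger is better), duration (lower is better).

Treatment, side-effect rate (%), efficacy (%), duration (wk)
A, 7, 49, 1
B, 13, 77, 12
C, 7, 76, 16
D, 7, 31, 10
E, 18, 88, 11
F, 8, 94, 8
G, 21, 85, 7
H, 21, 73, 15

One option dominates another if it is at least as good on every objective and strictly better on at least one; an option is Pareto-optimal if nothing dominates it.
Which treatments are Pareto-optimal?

A: not dominated (best duration).
B: dominated by F (side-effect rate 8≤13, efficacy 94≥77, duration 8≤12).
C: not dominated.
D: dominated by A (side-effect rate 7≤7, efficacy 49≥31, duration 1≤10).
E: dominated by F (side-effect rate 8≤18, efficacy 94≥88, duration 8≤11).
F: not dominated (best efficacy).
G: not dominated.
H: dominated by B (side-effect rate 13≤21, efficacy 77≥73, duration 12≤15).

A, C, F, G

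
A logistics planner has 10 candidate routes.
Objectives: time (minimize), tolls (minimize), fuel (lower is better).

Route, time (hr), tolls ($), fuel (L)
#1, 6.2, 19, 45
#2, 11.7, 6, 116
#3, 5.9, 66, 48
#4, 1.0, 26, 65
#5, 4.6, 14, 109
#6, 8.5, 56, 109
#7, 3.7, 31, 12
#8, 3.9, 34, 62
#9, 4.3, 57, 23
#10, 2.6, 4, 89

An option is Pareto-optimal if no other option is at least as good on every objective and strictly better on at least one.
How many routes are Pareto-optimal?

4

#1: not dominated.
#2: dominated by #10 (time 2.6≤11.7, tolls 4≤6, fuel 89≤116).
#3: dominated by #7 (time 3.7≤5.9, tolls 31≤66, fuel 12≤48).
#4: not dominated (best time).
#5: dominated by #10 (time 2.6≤4.6, tolls 4≤14, fuel 89≤109).
#6: dominated by #1 (time 6.2≤8.5, tolls 19≤56, fuel 45≤109).
#7: not dominated (best fuel).
#8: dominated by #7 (time 3.7≤3.9, tolls 31≤34, fuel 12≤62).
#9: dominated by #7 (time 3.7≤4.3, tolls 31≤57, fuel 12≤23).
#10: not dominated (best tolls).
Pareto-optimal: #1, #4, #7, #10 → 4.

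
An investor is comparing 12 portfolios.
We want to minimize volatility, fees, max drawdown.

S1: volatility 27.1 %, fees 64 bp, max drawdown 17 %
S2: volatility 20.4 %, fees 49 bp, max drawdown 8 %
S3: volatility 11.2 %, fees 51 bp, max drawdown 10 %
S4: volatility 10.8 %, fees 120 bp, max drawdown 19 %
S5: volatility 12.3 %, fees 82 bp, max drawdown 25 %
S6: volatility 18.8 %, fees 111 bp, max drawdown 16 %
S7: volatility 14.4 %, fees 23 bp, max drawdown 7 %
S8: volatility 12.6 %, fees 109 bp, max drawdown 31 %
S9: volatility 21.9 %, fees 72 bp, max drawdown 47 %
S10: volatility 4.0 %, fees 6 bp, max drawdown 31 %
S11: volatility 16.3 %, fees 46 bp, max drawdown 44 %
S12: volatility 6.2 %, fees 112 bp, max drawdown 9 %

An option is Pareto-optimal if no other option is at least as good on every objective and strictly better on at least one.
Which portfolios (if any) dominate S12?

S1: worse on volatility (27.1 vs 6.2).
S2: worse on volatility (20.4 vs 6.2).
S3: worse on volatility (11.2 vs 6.2).
S4: worse on volatility (10.8 vs 6.2).
S5: worse on volatility (12.3 vs 6.2).
S6: worse on volatility (18.8 vs 6.2).
S7: worse on volatility (14.4 vs 6.2).
S8: worse on volatility (12.6 vs 6.2).
S9: worse on volatility (21.9 vs 6.2).
S10: worse on max drawdown (31 vs 9).
S11: worse on volatility (16.3 vs 6.2).
No option dominates S12.

none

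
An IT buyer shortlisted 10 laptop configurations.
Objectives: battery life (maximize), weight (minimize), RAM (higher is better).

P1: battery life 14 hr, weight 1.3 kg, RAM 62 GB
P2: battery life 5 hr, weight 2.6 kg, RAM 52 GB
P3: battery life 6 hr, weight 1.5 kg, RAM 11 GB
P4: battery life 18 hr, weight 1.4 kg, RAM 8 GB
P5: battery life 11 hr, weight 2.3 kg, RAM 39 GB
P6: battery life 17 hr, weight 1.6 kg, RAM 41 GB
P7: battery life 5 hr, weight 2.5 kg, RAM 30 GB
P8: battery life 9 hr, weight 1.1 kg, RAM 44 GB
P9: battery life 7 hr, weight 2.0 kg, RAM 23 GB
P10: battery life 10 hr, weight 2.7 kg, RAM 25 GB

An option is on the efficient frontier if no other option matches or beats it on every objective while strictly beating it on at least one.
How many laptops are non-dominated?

4

P1: not dominated (best RAM).
P2: dominated by P1 (battery life 14≥5, weight 1.3≤2.6, RAM 62≥52).
P3: dominated by P1 (battery life 14≥6, weight 1.3≤1.5, RAM 62≥11).
P4: not dominated (best battery life).
P5: dominated by P1 (battery life 14≥11, weight 1.3≤2.3, RAM 62≥39).
P6: not dominated.
P7: dominated by P1 (battery life 14≥5, weight 1.3≤2.5, RAM 62≥30).
P8: not dominated (best weight).
P9: dominated by P1 (battery life 14≥7, weight 1.3≤2.0, RAM 62≥23).
P10: dominated by P1 (battery life 14≥10, weight 1.3≤2.7, RAM 62≥25).
Pareto-optimal: P1, P4, P6, P8 → 4.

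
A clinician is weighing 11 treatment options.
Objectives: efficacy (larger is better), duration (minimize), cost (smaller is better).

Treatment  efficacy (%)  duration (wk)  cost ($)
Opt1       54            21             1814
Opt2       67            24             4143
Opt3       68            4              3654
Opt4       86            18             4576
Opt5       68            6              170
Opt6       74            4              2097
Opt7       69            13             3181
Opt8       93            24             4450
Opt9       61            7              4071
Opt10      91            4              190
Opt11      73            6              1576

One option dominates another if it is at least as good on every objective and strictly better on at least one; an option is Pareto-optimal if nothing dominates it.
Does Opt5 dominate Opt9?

Opt5 vs Opt9: efficacy 68≥61, duration 6≤7, cost 170≤4071 — Opt5 is at least as good on every objective with at least one strict improvement.

Yes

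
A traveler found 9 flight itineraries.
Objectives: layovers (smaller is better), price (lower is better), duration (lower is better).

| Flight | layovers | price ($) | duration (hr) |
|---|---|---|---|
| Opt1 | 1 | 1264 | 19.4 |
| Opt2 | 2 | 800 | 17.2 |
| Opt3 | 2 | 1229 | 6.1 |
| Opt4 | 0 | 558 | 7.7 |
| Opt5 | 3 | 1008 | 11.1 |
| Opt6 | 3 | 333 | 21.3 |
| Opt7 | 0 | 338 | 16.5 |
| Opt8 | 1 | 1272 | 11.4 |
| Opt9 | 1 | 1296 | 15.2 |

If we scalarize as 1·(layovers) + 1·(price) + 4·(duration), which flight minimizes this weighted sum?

Opt1: 1·1 + 1·1264 + 4·19.4 = 1342.6
Opt2: 1·2 + 1·800 + 4·17.2 = 870.8
Opt3: 1·2 + 1·1229 + 4·6.1 = 1255.4
Opt4: 1·0 + 1·558 + 4·7.7 = 588.8
Opt5: 1·3 + 1·1008 + 4·11.1 = 1055.4
Opt6: 1·3 + 1·333 + 4·21.3 = 421.2
Opt7: 1·0 + 1·338 + 4·16.5 = 404.0
Opt8: 1·1 + 1·1272 + 4·11.4 = 1318.6
Opt9: 1·1 + 1·1296 + 4·15.2 = 1357.8
Lowest: Opt7 at 404.0.

Opt7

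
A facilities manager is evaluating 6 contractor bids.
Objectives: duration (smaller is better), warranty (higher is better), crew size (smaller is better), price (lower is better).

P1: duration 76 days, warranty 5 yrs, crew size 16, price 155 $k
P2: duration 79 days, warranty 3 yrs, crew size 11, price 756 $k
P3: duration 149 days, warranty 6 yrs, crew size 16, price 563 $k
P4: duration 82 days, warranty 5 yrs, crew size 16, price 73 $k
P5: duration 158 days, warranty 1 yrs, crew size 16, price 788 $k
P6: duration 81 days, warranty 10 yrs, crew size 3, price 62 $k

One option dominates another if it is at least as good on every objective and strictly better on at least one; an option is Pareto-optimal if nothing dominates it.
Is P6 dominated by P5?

No

P5 vs P6: P5 is worse on duration (158 vs 81), so it does not dominate P6.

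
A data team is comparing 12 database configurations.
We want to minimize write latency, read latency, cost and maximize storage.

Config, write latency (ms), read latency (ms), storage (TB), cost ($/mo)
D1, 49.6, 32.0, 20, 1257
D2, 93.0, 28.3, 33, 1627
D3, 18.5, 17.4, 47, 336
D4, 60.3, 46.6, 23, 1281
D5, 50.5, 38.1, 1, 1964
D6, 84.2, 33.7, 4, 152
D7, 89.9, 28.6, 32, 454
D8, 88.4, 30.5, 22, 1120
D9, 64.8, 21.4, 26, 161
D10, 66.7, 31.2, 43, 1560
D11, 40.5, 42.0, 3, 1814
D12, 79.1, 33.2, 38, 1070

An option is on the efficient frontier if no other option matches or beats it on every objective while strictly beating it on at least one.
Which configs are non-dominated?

D3, D6, D9

D1: dominated by D3 (write latency 18.5≤49.6, read latency 17.4≤32.0, storage 47≥20, cost 336≤1257).
D2: dominated by D3 (write latency 18.5≤93.0, read latency 17.4≤28.3, storage 47≥33, cost 336≤1627).
D3: not dominated (best write latency).
D4: dominated by D3 (write latency 18.5≤60.3, read latency 17.4≤46.6, storage 47≥23, cost 336≤1281).
D5: dominated by D1 (write latency 49.6≤50.5, read latency 32.0≤38.1, storage 20≥1, cost 1257≤1964).
D6: not dominated (best cost).
D7: dominated by D3 (write latency 18.5≤89.9, read latency 17.4≤28.6, storage 47≥32, cost 336≤454).
D8: dominated by D3 (write latency 18.5≤88.4, read latency 17.4≤30.5, storage 47≥22, cost 336≤1120).
D9: not dominated.
D10: dominated by D3 (write latency 18.5≤66.7, read latency 17.4≤31.2, storage 47≥43, cost 336≤1560).
D11: dominated by D3 (write latency 18.5≤40.5, read latency 17.4≤42.0, storage 47≥3, cost 336≤1814).
D12: dominated by D3 (write latency 18.5≤79.1, read latency 17.4≤33.2, storage 47≥38, cost 336≤1070).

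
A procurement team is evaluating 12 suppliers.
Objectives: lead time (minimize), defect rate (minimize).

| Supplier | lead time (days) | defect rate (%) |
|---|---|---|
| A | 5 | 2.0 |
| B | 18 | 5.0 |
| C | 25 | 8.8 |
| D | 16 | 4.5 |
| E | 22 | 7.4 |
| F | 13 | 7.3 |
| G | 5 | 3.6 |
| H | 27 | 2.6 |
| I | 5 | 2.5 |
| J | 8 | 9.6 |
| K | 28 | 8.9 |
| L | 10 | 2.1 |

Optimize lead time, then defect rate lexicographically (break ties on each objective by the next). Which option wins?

A

First minimize lead time: best is 5, kept {A, G, I}.
Then minimize defect rate: best is 2.0, kept {A}.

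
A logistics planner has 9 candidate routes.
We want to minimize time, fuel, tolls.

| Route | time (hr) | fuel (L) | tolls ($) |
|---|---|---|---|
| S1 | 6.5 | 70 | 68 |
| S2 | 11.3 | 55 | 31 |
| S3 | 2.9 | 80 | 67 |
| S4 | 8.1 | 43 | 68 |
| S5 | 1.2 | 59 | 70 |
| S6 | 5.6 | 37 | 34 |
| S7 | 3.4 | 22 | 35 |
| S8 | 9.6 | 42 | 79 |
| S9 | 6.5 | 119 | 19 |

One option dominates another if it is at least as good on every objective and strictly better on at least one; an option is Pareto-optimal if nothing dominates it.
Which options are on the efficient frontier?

S2, S3, S5, S6, S7, S9

S1: dominated by S6 (time 5.6≤6.5, fuel 37≤70, tolls 34≤68).
S2: not dominated.
S3: not dominated.
S4: dominated by S6 (time 5.6≤8.1, fuel 37≤43, tolls 34≤68).
S5: not dominated (best time).
S6: not dominated.
S7: not dominated (best fuel).
S8: dominated by S6 (time 5.6≤9.6, fuel 37≤42, tolls 34≤79).
S9: not dominated (best tolls).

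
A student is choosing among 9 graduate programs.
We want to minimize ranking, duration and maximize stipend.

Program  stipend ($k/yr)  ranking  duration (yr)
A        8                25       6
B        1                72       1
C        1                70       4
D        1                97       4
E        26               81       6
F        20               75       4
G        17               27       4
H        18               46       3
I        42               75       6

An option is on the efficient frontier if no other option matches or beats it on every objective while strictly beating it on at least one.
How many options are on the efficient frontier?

A: not dominated (best ranking).
B: not dominated (best duration).
C: dominated by G (stipend 17≥1, ranking 27≤70, duration 4≤4).
D: dominated by B (stipend 1≥1, ranking 72≤97, duration 1≤4).
E: dominated by I (stipend 42≥26, ranking 75≤81, duration 6≤6).
F: not dominated.
G: not dominated.
H: not dominated.
I: not dominated (best stipend).
Pareto-optimal: A, B, F, G, H, I → 6.

6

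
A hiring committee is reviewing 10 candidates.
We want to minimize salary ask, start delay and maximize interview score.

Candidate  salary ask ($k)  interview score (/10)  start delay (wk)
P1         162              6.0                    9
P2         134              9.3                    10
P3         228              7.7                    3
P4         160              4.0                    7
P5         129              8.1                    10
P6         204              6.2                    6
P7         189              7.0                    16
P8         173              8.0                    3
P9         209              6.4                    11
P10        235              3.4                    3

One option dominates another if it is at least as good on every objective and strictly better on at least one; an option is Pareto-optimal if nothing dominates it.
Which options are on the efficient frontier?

P1, P2, P4, P5, P8

P1: not dominated.
P2: not dominated (best interview score).
P3: dominated by P8 (salary ask 173≤228, interview score 8.0≥7.7, start delay 3≤3).
P4: not dominated.
P5: not dominated (best salary ask).
P6: dominated by P8 (salary ask 173≤204, interview score 8.0≥6.2, start delay 3≤6).
P7: dominated by P2 (salary ask 134≤189, interview score 9.3≥7.0, start delay 10≤16).
P8: not dominated.
P9: dominated by P2 (salary ask 134≤209, interview score 9.3≥6.4, start delay 10≤11).
P10: dominated by P3 (salary ask 228≤235, interview score 7.7≥3.4, start delay 3≤3).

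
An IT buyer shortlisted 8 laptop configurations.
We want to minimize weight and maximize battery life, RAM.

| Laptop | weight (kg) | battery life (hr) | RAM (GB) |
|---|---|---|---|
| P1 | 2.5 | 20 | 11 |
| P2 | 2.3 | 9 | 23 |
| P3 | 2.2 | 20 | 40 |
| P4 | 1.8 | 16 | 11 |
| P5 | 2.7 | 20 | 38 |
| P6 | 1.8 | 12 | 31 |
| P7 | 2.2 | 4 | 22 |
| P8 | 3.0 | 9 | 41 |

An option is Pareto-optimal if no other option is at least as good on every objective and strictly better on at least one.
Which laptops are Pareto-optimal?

P1: dominated by P3 (weight 2.2≤2.5, battery life 20≥20, RAM 40≥11).
P2: dominated by P3 (weight 2.2≤2.3, battery life 20≥9, RAM 40≥23).
P3: not dominated.
P4: not dominated.
P5: dominated by P3 (weight 2.2≤2.7, battery life 20≥20, RAM 40≥38).
P6: not dominated.
P7: dominated by P3 (weight 2.2≤2.2, battery life 20≥4, RAM 40≥22).
P8: not dominated (best RAM).

P3, P4, P6, P8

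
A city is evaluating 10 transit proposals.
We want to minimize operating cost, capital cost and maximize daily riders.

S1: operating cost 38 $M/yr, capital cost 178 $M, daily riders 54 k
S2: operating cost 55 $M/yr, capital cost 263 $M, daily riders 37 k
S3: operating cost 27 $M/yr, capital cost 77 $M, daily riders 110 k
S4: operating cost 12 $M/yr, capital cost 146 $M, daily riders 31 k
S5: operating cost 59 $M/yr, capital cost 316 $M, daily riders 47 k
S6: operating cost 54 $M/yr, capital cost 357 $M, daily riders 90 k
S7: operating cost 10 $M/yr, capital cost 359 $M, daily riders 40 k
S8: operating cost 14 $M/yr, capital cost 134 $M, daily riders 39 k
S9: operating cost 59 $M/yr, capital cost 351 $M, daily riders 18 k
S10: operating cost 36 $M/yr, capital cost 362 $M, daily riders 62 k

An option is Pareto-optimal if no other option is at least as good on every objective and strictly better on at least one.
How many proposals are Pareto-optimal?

4

S1: dominated by S3 (operating cost 27≤38, capital cost 77≤178, daily riders 110≥54).
S2: dominated by S1 (operating cost 38≤55, capital cost 178≤263, daily riders 54≥37).
S3: not dominated (best capital cost).
S4: not dominated.
S5: dominated by S1 (operating cost 38≤59, capital cost 178≤316, daily riders 54≥47).
S6: dominated by S3 (operating cost 27≤54, capital cost 77≤357, daily riders 110≥90).
S7: not dominated (best operating cost).
S8: not dominated.
S9: dominated by S1 (operating cost 38≤59, capital cost 178≤351, daily riders 54≥18).
S10: dominated by S3 (operating cost 27≤36, capital cost 77≤362, daily riders 110≥62).
Pareto-optimal: S3, S4, S7, S8 → 4.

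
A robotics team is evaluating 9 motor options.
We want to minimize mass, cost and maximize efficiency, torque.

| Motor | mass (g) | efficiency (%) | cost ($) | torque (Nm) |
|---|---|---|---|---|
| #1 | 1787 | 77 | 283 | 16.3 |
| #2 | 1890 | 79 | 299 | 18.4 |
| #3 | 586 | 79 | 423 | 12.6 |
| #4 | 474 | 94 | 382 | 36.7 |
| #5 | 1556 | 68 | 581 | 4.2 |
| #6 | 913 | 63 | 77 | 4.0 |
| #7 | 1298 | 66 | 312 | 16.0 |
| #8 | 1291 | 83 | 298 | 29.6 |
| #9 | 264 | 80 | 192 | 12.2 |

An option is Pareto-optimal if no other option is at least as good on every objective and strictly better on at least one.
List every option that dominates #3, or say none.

#4: mass 474≤586, efficiency 94≥79, cost 382≤423, torque 36.7≥12.6 — dominates #3.
Others (#1, #2, #5, #6, #7, #8, #9) are each worse than #3 on at least one objective.

#4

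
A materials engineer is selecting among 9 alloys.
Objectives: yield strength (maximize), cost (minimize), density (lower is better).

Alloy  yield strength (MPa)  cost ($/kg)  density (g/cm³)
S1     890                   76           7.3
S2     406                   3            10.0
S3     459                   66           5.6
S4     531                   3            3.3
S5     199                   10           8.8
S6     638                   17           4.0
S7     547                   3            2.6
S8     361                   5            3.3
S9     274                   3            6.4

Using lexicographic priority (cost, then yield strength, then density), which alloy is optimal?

First minimize cost: best is 3, kept {S2, S4, S7, S9}.
Then maximize yield strength: best is 547, kept {S7}.

S7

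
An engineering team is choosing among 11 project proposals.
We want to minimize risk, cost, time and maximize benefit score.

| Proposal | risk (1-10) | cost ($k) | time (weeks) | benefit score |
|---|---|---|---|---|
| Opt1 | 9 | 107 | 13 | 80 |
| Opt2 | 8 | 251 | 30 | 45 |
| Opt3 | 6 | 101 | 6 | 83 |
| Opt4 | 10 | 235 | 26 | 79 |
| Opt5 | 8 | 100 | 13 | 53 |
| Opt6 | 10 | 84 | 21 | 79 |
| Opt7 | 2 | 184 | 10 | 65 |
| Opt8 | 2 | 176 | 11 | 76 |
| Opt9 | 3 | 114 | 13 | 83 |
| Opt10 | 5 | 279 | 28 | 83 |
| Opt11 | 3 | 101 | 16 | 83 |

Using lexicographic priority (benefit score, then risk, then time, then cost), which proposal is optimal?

First maximize benefit score: best is 83, kept {Opt3, Opt9, Opt10, Opt11}.
Then minimize risk: best is 3, kept {Opt9, Opt11}.
Then minimize time: best is 13, kept {Opt9}.

Opt9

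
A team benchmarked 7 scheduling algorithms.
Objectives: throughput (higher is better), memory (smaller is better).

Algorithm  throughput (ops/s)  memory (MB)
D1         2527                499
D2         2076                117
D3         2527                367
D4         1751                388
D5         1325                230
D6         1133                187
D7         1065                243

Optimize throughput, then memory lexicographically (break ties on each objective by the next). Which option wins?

D3

First maximize throughput: best is 2527, kept {D1, D3}.
Then minimize memory: best is 367, kept {D3}.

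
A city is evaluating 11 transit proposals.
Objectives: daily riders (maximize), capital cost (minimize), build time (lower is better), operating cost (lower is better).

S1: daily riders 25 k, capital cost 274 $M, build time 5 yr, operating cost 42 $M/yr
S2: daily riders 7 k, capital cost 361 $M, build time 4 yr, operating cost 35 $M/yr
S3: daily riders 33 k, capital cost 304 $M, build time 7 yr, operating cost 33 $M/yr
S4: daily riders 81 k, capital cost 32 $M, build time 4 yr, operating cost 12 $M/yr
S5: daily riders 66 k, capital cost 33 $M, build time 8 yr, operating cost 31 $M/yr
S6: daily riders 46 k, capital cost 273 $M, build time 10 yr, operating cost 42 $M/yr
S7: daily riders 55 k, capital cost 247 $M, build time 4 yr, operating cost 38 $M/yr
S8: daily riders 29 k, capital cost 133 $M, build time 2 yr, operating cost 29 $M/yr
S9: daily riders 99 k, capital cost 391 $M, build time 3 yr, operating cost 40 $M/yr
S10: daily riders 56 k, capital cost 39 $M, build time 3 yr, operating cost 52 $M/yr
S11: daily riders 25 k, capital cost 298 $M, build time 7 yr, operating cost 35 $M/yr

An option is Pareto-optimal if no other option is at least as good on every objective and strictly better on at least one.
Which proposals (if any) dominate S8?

none

S1: worse on daily riders (25 vs 29).
S2: worse on daily riders (7 vs 29).
S3: worse on capital cost (304 vs 133).
S4: worse on build time (4 vs 2).
S5: worse on build time (8 vs 2).
S6: worse on capital cost (273 vs 133).
S7: worse on capital cost (247 vs 133).
S9: worse on capital cost (391 vs 133).
S10: worse on build time (3 vs 2).
S11: worse on daily riders (25 vs 29).
No option dominates S8.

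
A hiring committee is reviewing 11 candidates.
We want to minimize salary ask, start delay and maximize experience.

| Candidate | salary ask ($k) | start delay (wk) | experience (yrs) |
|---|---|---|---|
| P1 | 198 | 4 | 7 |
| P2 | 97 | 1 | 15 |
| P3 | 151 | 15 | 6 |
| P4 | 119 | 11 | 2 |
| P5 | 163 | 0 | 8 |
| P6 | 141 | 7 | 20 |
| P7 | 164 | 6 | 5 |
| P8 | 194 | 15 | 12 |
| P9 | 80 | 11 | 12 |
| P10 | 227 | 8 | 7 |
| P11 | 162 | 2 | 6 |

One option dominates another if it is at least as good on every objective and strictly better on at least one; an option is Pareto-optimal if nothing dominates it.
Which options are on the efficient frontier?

P2, P5, P6, P9

P1: dominated by P2 (salary ask 97≤198, start delay 1≤4, experience 15≥7).
P2: not dominated.
P3: dominated by P2 (salary ask 97≤151, start delay 1≤15, experience 15≥6).
P4: dominated by P2 (salary ask 97≤119, start delay 1≤11, experience 15≥2).
P5: not dominated (best start delay).
P6: not dominated (best experience).
P7: dominated by P2 (salary ask 97≤164, start delay 1≤6, experience 15≥5).
P8: dominated by P2 (salary ask 97≤194, start delay 1≤15, experience 15≥12).
P9: not dominated (best salary ask).
P10: dominated by P1 (salary ask 198≤227, start delay 4≤8, experience 7≥7).
P11: dominated by P2 (salary ask 97≤162, start delay 1≤2, experience 15≥6).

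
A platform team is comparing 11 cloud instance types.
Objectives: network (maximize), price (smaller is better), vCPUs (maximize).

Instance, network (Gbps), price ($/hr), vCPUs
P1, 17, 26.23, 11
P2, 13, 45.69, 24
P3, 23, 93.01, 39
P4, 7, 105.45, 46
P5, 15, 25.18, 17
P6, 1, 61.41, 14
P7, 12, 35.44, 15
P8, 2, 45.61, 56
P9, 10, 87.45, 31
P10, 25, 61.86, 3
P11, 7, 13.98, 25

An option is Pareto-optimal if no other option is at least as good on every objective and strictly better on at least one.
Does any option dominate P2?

P1: worse on vCPUs (11 vs 24).
P3: worse on price (93.01 vs 45.69).
P4: worse on network (7 vs 13).
P5: worse on vCPUs (17 vs 24).
P6: worse on network (1 vs 13).
P7: worse on network (12 vs 13).
P8: worse on network (2 vs 13).
P9: worse on network (10 vs 13).
P10: worse on price (61.86 vs 45.69).
P11: worse on network (7 vs 13).
No option is at least as good as P2 on every objective and strictly better on one.

No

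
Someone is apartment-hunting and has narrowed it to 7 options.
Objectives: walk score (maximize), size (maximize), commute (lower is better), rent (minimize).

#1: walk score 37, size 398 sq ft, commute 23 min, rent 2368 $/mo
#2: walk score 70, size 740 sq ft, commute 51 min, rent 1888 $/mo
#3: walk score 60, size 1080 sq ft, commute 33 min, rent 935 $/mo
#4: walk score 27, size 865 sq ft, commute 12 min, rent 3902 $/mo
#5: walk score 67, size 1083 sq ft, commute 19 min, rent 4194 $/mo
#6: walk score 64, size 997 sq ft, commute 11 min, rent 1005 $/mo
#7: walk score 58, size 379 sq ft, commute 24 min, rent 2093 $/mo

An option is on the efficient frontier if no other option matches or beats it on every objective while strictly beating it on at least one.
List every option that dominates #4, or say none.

#6

#6: walk score 64≥27, size 997≥865, commute 11≤12, rent 1005≤3902 — dominates #4.
Others (#1, #2, #3, #5, #7) are each worse than #4 on at least one objective.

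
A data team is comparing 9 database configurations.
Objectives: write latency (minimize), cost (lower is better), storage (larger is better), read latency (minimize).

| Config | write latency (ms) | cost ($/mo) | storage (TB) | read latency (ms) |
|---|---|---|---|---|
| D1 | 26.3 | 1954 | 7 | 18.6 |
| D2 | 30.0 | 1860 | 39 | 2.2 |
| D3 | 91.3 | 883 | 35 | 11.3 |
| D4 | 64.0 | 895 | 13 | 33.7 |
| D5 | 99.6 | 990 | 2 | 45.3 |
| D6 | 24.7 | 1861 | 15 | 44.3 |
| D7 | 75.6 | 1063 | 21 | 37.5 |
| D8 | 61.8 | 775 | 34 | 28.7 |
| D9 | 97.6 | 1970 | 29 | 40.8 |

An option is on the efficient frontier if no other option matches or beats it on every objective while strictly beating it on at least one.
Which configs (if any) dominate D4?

D8

D8: write latency 61.8≤64.0, cost 775≤895, storage 34≥13, read latency 28.7≤33.7 — dominates D4.
Others (D1, D2, D3, D5, D6, D7, D9) are each worse than D4 on at least one objective.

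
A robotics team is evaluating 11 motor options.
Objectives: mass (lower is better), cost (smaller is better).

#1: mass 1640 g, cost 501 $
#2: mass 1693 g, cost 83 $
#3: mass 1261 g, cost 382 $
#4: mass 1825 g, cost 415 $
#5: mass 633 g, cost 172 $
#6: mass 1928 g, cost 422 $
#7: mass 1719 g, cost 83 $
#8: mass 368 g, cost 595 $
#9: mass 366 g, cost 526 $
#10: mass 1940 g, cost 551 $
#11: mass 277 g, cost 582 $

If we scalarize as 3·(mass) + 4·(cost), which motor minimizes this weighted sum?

#5

#1: 3·1640 + 4·501 = 6924
#2: 3·1693 + 4·83 = 5411
#3: 3·1261 + 4·382 = 5311
#4: 3·1825 + 4·415 = 7135
#5: 3·633 + 4·172 = 2587
#6: 3·1928 + 4·422 = 7472
#7: 3·1719 + 4·83 = 5489
#8: 3·368 + 4·595 = 3484
#9: 3·366 + 4·526 = 3202
#10: 3·1940 + 4·551 = 8024
#11: 3·277 + 4·582 = 3159
Lowest: #5 at 2587.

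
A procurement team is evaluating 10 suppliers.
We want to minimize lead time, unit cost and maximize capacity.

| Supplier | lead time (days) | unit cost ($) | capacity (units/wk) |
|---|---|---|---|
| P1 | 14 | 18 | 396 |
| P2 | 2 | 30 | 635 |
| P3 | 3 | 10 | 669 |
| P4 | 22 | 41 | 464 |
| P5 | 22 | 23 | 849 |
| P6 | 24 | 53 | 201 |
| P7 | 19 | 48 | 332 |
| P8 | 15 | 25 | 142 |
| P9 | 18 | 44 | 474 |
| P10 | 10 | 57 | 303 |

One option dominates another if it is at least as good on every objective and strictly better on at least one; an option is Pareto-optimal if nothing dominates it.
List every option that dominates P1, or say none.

P3

P3: lead time 3≤14, unit cost 10≤18, capacity 669≥396 — dominates P1.
Others (P2, P4, P5, P6, P7, P8, P9, P10) are each worse than P1 on at least one objective.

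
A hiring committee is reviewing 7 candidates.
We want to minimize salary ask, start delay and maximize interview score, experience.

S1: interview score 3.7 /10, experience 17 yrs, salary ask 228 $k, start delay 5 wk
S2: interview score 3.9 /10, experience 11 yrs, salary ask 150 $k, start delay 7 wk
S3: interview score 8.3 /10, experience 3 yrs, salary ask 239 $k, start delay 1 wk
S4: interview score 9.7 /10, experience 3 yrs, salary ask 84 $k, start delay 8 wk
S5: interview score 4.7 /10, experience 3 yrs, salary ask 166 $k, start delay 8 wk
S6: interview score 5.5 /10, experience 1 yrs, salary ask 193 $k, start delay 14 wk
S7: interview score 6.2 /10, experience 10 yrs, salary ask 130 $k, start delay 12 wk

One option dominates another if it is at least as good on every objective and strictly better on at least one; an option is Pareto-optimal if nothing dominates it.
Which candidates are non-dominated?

S1: not dominated (best experience).
S2: not dominated.
S3: not dominated (best start delay).
S4: not dominated (best interview score).
S5: dominated by S4 (interview score 9.7≥4.7, experience 3≥3, salary ask 84≤166, start delay 8≤8).
S6: dominated by S4 (interview score 9.7≥5.5, experience 3≥1, salary ask 84≤193, start delay 8≤14).
S7: not dominated.

S1, S2, S3, S4, S7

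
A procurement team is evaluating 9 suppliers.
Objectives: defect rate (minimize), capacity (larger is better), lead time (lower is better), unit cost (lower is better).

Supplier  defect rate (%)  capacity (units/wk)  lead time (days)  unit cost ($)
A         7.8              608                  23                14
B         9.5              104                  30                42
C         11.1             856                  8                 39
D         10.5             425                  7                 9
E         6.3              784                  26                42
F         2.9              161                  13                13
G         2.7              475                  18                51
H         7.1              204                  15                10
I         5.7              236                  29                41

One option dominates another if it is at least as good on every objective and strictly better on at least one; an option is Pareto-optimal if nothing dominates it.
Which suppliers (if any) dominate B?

A: defect rate 7.8≤9.5, capacity 608≥104, lead time 23≤30, unit cost 14≤42 — dominates B.
E: defect rate 6.3≤9.5, capacity 784≥104, lead time 26≤30, unit cost 42≤42 — dominates B.
F: defect rate 2.9≤9.5, capacity 161≥104, lead time 13≤30, unit cost 13≤42 — dominates B.
H: defect rate 7.1≤9.5, capacity 204≥104, lead time 15≤30, unit cost 10≤42 — dominates B.
I: defect rate 5.7≤9.5, capacity 236≥104, lead time 29≤30, unit cost 41≤42 — dominates B.
Others (C, D, G) are each worse than B on at least one objective.

A, E, F, H, I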